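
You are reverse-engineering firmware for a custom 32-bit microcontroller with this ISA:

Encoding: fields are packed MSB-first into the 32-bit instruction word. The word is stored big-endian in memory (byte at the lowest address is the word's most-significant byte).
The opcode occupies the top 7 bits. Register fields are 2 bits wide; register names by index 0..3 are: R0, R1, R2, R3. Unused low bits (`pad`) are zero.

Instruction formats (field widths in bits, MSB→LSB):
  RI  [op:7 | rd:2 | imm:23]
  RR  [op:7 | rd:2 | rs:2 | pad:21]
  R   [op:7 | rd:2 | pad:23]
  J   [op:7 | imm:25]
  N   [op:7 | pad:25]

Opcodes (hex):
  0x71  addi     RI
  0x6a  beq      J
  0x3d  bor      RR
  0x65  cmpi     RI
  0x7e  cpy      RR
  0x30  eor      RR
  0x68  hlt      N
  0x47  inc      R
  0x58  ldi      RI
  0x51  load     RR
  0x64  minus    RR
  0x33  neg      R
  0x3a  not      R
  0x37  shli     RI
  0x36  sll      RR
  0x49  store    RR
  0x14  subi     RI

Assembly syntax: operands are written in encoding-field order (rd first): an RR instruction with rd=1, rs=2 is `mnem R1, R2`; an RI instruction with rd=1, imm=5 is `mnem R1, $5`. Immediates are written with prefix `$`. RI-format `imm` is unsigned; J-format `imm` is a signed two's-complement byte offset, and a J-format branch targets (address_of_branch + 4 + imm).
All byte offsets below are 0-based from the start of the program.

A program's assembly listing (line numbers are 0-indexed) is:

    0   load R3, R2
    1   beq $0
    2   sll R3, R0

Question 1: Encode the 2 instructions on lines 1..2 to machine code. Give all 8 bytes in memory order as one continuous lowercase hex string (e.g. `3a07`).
L1: beq op=0x6a:7|imm=0:25 ⇒ 0xd4000000 ⇒ big d4 00 00 00
L2: sll op=0x36:7|rd=3:2|rs=0:2|pad=0:21 ⇒ 0x6d800000 ⇒ big 6d 80 00 00

d40000006d800000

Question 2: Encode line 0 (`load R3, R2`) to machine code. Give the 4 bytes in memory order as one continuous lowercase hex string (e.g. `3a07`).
a3c00000

line 0 (load): pack op=0x51:7|rd=3:2|rs=2:2|pad=0:21 = 0xa3c00000; big→ a3 c0 00 00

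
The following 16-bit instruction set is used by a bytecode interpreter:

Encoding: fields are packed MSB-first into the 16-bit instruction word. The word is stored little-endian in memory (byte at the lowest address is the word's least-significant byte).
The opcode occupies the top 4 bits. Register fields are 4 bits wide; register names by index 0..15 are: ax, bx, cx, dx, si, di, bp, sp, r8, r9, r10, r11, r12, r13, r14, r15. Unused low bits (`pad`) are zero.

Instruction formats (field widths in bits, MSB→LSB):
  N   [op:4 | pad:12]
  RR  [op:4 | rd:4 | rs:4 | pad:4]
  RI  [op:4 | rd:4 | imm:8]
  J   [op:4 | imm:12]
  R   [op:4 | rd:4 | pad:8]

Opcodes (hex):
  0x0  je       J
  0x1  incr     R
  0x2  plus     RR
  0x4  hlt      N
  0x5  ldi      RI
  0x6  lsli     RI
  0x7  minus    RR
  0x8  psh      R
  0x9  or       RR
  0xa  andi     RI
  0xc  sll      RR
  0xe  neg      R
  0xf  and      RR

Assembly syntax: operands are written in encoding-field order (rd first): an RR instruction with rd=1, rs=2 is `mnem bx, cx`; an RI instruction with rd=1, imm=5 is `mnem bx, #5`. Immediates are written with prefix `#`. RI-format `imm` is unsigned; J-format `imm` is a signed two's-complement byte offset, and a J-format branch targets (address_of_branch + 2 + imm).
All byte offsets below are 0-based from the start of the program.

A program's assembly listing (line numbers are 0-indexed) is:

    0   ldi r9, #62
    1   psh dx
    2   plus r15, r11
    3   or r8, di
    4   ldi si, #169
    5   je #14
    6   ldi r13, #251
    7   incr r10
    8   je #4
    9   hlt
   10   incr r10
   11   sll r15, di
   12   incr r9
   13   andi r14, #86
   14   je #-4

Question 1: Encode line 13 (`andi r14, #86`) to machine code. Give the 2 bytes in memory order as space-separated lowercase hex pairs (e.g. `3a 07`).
56 ae

L13: andi op=0xa:4|rd=14:4|imm=86:8 ⇒ 0xae56 ⇒ little 56 ae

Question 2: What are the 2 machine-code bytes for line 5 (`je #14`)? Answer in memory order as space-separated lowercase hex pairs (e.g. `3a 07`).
0e 00

5. je fields op=0x0:4|imm=14:12 → word 000eh → 0e 00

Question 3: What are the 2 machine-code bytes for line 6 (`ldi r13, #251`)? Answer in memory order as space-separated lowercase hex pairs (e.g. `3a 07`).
fb 5d

line 6 (ldi): pack op=0x5:4|rd=13:4|imm=251:8 = 0x5dfb; little→ fb 5d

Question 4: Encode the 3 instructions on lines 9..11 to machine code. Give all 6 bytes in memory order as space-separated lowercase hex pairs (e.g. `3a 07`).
9. hlt fields op=0x4:4|pad=0:12 → word 4000h → 00 40
10. incr fields op=0x1:4|rd=10:4|pad=0:8 → word 1a00h → 00 1a
11. sll fields op=0xc:4|rd=15:4|rs=5:4|pad=0:4 → word cf50h → 50 cf

00 40 00 1a 50 cf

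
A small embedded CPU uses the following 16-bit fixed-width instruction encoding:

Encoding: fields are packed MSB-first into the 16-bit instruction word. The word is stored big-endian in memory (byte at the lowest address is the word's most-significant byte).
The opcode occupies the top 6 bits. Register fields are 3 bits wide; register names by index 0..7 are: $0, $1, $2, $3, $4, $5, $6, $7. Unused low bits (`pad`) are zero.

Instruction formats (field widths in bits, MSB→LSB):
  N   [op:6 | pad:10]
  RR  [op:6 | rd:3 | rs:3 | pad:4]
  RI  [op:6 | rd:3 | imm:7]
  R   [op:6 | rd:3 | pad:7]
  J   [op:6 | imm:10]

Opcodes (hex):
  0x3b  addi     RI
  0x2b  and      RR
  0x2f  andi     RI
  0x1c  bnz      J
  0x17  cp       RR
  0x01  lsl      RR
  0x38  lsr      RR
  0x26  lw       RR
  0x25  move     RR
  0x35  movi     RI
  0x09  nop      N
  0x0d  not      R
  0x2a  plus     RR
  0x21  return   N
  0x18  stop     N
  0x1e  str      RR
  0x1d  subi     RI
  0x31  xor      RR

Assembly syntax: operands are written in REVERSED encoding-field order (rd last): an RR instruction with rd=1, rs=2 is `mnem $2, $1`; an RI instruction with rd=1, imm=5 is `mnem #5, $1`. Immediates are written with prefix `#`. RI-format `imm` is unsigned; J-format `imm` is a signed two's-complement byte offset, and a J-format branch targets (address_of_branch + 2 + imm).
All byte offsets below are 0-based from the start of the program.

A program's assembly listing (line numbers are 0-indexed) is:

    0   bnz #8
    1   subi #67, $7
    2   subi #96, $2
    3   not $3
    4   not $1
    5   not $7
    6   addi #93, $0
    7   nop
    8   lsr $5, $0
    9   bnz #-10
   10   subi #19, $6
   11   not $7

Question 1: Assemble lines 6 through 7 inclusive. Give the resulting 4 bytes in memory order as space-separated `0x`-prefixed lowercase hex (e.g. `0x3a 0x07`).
0xec 0x5d 0x24 0x00

line 6 (addi): pack op=0x3b:6|rd=0:3|imm=93:7 = 0xec5d; big→ ec 5d
line 7 (nop): pack op=0x9:6|pad=0:10 = 0x2400; big→ 24 00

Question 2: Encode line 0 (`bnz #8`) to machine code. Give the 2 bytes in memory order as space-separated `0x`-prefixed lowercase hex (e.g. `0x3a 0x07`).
0. bnz fields op=0x1c:6|imm=8:10 → word 7008h → 70 08

0x70 0x08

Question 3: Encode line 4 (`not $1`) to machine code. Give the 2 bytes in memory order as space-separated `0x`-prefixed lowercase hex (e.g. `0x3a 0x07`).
4. not fields op=0xd:6|rd=1:3|pad=0:7 → word 3480h → 34 80

0x34 0x80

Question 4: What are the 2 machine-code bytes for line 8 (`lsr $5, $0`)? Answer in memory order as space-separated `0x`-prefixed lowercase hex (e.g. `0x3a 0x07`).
0xe0 0x50

8. lsr fields op=0x38:6|rd=0:3|rs=5:3|pad=0:4 → word e050h → e0 50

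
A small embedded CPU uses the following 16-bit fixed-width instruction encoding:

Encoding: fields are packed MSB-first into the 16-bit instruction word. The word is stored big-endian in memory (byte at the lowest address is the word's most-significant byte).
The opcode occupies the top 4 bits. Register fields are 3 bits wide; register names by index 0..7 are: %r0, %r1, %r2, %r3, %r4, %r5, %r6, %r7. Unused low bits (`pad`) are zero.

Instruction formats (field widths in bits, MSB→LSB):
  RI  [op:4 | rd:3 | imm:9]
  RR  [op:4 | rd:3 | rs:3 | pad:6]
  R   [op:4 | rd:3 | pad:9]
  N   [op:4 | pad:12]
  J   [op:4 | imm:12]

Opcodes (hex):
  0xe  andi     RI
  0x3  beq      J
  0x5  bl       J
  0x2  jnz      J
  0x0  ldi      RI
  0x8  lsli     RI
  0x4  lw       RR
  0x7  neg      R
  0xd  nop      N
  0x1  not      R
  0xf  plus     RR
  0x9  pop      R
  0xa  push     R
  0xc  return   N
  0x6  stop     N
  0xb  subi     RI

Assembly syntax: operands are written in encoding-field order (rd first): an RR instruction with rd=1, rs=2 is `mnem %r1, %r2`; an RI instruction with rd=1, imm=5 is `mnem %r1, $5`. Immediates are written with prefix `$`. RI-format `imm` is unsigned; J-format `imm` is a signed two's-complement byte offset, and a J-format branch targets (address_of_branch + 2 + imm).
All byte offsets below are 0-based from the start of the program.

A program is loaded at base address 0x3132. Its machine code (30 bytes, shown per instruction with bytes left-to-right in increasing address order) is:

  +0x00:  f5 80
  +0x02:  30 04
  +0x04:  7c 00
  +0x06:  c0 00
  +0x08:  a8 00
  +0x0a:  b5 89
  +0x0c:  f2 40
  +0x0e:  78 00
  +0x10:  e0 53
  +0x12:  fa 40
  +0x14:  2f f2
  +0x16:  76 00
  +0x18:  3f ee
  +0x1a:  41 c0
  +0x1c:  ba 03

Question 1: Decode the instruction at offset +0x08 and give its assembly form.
@+08  big-endian(a8 00) = 0xa800
  opcode bits[15:12]=0xa: push/R
  [11:9] rd=4 = %r4

push %r4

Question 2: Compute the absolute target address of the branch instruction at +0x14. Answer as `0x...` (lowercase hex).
@+14  big-endian(2f f2) = 0x2ff2
  op=0x2ff2>>12=0x2 ⇒ jnz (J)
  imm@[11:0]=0xff2 (s12→-14) ⇒ $-14
  target = base 0x3132 + off 0x14 + 2 + imm -14 = 0x313a

0x313a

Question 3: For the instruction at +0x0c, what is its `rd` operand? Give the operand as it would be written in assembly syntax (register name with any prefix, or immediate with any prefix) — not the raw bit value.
%r1

@+0c  big-endian(f2 40) = 0xf240
  top 4b → 0xf → plus [RR]
  rd@[11:9]=0x1 ⇒ %r1
  rs@[8:6]=0x1 ⇒ %r1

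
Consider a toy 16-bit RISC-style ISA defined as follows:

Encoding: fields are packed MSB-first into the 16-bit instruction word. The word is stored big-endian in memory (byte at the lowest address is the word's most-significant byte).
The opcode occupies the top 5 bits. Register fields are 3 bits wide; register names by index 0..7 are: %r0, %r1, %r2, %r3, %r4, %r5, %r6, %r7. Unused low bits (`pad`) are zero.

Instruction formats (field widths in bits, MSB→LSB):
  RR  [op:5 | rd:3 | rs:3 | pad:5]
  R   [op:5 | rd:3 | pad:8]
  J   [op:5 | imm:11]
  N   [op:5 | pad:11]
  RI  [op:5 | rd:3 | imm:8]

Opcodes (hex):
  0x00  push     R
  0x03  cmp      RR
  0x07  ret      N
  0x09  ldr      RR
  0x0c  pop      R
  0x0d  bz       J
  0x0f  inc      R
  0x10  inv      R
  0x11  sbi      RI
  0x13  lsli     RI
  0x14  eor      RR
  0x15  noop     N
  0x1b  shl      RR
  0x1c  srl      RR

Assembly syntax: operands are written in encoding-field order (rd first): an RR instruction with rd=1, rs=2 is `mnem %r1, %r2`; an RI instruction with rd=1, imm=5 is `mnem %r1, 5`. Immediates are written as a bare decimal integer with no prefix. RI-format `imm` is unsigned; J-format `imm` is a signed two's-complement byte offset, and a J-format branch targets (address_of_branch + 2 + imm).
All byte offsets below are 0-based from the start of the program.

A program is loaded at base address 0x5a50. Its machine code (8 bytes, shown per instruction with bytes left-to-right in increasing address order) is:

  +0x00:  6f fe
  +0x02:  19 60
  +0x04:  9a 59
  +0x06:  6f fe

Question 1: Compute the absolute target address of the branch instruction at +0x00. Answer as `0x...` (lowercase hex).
0x5a50

@+00  big-endian(6f fe) = 0x6ffe
  top 5b → 0xd → bz [J]
  imm@[10:0]=0x7fe (s11→-2) ⇒ -2
  target = base 0x5a50 + off 0x00 + 2 + imm -2 = 0x5a50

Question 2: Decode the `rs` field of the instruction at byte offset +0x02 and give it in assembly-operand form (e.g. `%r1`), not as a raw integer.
%r3

+0x02: 19 60 ⇒ word 0x1960 (big)
  op=0x1960>>11=0x3 ⇒ cmp (RR)
  rd: (w>>8)&0x7=0x1 → %r1
  rs: (w>>5)&0x7=0x3 → %r3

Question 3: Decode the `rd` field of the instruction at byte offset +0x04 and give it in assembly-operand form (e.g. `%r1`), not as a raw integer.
%r2

@+04  big-endian(9a 59) = 0x9a59
  opcode bits[15:11]=0x13: lsli/RI
  [10:8] rd=2 = %r2
  [7:0] imm=89 = 89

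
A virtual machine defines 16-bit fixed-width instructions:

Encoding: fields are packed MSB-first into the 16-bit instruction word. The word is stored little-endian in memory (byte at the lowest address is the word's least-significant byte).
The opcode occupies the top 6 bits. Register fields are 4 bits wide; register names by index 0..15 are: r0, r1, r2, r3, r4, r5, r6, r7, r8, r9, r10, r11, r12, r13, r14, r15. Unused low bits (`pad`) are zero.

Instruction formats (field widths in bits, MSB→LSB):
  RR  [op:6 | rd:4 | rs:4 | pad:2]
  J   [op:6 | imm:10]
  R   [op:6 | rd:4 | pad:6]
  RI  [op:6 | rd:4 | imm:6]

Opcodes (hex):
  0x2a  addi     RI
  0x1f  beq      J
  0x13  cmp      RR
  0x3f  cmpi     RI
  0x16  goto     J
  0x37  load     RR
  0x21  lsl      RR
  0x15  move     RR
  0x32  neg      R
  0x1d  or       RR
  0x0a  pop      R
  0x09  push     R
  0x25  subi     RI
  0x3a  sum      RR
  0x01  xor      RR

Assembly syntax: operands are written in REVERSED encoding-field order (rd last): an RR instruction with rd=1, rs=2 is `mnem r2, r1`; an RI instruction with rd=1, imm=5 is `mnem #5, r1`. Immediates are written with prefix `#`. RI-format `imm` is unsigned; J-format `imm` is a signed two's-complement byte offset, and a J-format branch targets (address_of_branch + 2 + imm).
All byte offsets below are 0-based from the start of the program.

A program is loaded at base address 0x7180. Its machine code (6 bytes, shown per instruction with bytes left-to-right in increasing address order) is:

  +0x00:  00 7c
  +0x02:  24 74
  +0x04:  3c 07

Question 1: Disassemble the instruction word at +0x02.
or r9, r0

@+02  little-endian(24 74) = 0x7424
  op=0x7424>>10=0x1d ⇒ or (RR)
  [9:6] rd=0 = r0
  [5:2] rs=9 = r9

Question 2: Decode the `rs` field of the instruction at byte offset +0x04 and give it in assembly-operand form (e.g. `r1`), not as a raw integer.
off 0x04: read 3c 07 as little → 0x073c
  opcode bits[15:10]=0x1: xor/RR
  [9:6] rd=12 = r12
  [5:2] rs=15 = r15

r15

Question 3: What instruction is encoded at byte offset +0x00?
beq #0

[00] 00 7c → 0x7c00
  top 6b → 0x1f → beq [J]
  imm@[9:0]=0x0 ⇒ #0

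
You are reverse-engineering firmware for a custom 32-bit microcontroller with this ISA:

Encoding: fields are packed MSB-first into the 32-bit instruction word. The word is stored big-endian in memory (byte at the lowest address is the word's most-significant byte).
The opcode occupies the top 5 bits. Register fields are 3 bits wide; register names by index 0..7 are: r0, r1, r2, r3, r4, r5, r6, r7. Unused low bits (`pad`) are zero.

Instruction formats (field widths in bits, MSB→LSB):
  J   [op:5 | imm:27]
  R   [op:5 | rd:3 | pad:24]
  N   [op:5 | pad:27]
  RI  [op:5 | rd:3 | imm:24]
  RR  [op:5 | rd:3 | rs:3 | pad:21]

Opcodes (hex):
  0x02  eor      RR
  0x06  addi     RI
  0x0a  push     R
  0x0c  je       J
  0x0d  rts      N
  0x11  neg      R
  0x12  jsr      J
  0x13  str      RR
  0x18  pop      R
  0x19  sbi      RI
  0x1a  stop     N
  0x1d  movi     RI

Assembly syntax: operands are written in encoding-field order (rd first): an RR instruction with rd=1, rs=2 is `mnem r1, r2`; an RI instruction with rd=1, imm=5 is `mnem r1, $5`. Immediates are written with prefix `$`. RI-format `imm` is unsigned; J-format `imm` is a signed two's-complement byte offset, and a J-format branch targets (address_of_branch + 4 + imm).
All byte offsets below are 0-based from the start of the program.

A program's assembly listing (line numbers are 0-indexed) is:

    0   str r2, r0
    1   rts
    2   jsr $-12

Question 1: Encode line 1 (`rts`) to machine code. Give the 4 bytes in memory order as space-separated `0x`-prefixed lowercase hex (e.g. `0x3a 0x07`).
1. rts fields op=0xd:5|pad=0:27 → word 68000000h → 68 00 00 00

0x68 0x00 0x00 0x00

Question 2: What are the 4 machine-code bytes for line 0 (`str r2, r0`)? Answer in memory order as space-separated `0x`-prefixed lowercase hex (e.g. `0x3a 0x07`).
0x9a 0x00 0x00 0x00

line 0 (str): pack op=0x13:5|rd=2:3|rs=0:3|pad=0:21 = 0x9a000000; big→ 9a 00 00 00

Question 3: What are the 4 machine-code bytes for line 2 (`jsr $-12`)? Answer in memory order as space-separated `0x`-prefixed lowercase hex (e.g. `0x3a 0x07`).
0x97 0xff 0xff 0xf4

L2: jsr op=0x12:5|imm=-12:27 ⇒ 0x97fffff4 ⇒ big 97 ff ff f4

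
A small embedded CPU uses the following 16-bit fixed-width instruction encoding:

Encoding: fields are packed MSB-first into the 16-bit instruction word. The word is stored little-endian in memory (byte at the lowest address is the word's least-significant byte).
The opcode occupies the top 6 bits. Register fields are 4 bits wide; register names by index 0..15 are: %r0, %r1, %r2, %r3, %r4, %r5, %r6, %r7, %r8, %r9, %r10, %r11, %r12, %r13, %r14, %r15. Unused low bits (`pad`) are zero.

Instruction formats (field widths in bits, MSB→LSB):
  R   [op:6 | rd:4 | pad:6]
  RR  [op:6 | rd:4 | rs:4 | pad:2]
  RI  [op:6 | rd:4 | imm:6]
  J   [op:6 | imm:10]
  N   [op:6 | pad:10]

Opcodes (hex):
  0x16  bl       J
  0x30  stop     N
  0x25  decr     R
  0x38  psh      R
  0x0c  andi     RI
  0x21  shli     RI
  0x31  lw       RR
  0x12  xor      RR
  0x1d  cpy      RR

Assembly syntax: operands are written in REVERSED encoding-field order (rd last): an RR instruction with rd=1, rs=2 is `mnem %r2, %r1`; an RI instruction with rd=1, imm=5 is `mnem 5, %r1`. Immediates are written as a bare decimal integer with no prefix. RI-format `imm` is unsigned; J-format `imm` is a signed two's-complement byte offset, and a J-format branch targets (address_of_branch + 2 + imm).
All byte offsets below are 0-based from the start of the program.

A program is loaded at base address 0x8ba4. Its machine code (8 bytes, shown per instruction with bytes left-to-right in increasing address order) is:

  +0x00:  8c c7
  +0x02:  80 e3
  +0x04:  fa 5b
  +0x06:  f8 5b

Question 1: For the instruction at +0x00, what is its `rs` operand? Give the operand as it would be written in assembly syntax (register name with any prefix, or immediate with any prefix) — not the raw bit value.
%r3

+0x00: 8c c7 ⇒ word 0xc78c (little)
  opcode bits[15:10]=0x31: lw/RR
  rd: (w>>6)&0xf=0xe → %r14
  rs: (w>>2)&0xf=0x3 → %r3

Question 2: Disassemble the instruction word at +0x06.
bl -8

off 0x06: read f8 5b as little → 0x5bf8
  top 6b → 0x16 → bl [J]
  imm@[9:0]=0x3f8 (s10→-8) ⇒ -8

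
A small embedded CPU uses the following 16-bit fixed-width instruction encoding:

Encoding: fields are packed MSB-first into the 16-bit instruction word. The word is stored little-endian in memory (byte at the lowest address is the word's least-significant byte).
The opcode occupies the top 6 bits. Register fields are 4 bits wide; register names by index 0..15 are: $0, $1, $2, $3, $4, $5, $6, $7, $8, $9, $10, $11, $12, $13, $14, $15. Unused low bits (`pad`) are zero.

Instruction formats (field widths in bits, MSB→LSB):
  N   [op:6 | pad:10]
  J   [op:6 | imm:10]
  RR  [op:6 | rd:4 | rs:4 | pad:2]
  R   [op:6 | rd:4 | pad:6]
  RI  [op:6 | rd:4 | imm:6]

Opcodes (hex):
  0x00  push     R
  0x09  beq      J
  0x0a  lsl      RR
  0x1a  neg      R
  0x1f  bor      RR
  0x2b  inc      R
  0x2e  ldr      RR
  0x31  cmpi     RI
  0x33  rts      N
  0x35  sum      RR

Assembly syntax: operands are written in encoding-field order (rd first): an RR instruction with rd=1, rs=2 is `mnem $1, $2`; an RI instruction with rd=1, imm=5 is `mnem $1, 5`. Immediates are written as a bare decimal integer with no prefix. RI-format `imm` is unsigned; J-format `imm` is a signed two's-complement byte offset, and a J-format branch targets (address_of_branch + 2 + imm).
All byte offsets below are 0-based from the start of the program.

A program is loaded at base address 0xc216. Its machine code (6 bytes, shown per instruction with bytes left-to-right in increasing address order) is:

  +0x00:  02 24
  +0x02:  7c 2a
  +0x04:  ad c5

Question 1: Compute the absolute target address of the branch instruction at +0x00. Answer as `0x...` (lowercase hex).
[00] 02 24 → 0x2402
  opcode bits[15:10]=0x9: beq/J
  imm@[9:0]=0x2 ⇒ 2
  target = base 0xc216 + off 0x00 + 2 + imm 2 = 0xc21a

0xc21a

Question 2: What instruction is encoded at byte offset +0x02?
lsl $9, $15

@+02  little-endian(7c 2a) = 0x2a7c
  opcode bits[15:10]=0xa: lsl/RR
  [9:6] rd=9 = $9
  [5:2] rs=15 = $15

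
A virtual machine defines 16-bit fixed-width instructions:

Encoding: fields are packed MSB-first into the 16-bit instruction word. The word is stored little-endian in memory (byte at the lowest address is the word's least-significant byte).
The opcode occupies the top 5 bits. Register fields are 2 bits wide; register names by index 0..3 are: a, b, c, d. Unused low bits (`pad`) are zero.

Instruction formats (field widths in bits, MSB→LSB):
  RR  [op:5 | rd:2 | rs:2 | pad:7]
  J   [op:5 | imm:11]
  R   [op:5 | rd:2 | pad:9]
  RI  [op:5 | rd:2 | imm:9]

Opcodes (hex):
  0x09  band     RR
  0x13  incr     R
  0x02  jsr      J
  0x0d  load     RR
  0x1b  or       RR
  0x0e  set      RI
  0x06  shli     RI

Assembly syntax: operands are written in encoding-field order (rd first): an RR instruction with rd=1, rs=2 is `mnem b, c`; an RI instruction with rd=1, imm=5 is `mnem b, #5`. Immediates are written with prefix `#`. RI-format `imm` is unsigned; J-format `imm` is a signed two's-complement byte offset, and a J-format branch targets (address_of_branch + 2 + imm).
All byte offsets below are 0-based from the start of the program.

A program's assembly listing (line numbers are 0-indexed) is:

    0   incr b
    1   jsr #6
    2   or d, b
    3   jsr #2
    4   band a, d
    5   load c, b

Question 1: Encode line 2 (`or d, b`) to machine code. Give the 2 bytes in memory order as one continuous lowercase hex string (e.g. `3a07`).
2. or fields op=0x1b:5|rd=3:2|rs=1:2|pad=0:7 → word de80h → 80 de

80de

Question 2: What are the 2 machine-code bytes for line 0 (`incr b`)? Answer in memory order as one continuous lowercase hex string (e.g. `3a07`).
009a

0. incr fields op=0x13:5|rd=1:2|pad=0:9 → word 9a00h → 00 9a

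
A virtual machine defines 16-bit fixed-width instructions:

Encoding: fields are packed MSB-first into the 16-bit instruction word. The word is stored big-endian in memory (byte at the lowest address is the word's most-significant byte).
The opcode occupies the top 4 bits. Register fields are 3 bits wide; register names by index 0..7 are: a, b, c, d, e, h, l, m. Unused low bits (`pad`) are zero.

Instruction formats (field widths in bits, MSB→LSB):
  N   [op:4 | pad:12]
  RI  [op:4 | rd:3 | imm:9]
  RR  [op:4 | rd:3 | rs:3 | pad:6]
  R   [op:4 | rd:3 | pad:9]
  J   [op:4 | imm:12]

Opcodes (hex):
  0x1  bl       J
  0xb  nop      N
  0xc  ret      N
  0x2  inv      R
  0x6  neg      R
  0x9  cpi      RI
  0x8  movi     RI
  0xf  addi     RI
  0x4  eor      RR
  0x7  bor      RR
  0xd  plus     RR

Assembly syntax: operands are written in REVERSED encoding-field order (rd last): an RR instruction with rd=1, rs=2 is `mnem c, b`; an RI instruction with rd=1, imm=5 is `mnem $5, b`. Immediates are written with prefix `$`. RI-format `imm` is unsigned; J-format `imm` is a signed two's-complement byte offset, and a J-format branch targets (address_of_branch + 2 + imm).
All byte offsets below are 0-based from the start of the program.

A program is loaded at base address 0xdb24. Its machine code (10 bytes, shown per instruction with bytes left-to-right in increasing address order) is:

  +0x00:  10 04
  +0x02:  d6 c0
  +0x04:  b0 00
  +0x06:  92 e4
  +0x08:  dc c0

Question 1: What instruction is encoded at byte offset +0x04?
@+04  big-endian(b0 00) = 0xb000
  top 4b → 0xb → nop [N]

nop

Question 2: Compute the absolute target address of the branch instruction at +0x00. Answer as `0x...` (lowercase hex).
@+00  big-endian(10 04) = 0x1004
  opcode bits[15:12]=0x1: bl/J
  imm@[11:0]=0x4 ⇒ $4
  target = base 0xdb24 + off 0x00 + 2 + imm 4 = 0xdb2a

0xdb2a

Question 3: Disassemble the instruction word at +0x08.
+0x08: dc c0 ⇒ word 0xdcc0 (big)
  op=0xdcc0>>12=0xd ⇒ plus (RR)
  [11:9] rd=6 = l
  [8:6] rs=3 = d

plus d, l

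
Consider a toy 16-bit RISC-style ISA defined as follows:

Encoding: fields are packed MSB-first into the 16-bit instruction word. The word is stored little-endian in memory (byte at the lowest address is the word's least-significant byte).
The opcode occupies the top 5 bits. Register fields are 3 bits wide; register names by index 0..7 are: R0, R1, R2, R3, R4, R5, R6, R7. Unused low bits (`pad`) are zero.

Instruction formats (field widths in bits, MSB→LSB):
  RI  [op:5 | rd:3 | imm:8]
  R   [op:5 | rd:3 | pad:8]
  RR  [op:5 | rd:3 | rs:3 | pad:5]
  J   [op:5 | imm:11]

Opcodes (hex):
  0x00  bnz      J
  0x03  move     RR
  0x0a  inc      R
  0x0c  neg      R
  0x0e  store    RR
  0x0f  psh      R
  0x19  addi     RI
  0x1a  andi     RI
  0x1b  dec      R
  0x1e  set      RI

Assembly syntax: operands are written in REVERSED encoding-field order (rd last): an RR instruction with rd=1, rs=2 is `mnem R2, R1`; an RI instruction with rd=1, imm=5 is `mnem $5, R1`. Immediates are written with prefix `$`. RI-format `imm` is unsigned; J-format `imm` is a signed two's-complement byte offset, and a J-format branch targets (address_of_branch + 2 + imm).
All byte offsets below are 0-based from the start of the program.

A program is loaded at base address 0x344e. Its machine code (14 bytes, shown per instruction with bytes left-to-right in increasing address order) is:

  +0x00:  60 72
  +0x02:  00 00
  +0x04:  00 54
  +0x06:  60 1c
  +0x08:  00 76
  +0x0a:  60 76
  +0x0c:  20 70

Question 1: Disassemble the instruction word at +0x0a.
+0x0a: 60 76 ⇒ word 0x7660 (little)
  opcode bits[15:11]=0xe: store/RR
  rd@[10:8]=0x6 ⇒ R6
  rs@[7:5]=0x3 ⇒ R3

store R3, R6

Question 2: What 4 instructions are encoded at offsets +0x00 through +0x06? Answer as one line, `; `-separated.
off 0x00: read 60 72 as little → 0x7260
  top 5b → 0xe → store [RR]
  rd: (w>>8)&0x7=0x2 → R2
  rs: (w>>5)&0x7=0x3 → R3
off 0x02: read 00 00 as little → 0x0000
  top 5b → 0x0 → bnz [J]
  imm: (w>>0)&0x7ff=0x0 → $0
off 0x04: read 00 54 as little → 0x5400
  top 5b → 0xa → inc [R]
  rd: (w>>8)&0x7=0x4 → R4
off 0x06: read 60 1c as little → 0x1c60
  top 5b → 0x3 → move [RR]
  rd: (w>>8)&0x7=0x4 → R4
  rs: (w>>5)&0x7=0x3 → R3

store R3, R2; bnz $0; inc R4; move R3, R4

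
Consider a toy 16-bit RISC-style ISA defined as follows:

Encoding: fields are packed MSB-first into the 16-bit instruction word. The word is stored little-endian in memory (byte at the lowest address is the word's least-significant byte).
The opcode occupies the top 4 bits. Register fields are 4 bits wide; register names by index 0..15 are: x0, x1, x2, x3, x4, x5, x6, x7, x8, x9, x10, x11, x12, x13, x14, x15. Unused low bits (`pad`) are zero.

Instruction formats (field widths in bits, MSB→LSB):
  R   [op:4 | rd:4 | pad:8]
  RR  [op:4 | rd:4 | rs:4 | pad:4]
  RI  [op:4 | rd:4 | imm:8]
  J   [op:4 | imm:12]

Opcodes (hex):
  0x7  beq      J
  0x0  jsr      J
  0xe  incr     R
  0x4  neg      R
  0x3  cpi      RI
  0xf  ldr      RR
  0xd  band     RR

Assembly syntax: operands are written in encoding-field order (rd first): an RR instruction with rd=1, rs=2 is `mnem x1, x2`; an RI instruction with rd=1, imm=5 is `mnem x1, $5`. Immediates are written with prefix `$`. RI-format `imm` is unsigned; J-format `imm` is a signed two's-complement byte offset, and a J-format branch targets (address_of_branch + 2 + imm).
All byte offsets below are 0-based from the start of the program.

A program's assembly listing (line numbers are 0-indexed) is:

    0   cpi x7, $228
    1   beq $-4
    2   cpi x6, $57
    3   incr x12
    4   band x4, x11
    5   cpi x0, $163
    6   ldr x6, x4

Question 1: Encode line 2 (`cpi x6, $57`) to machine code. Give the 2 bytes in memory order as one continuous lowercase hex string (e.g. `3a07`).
L2: cpi op=0x3:4|rd=6:4|imm=57:8 ⇒ 0x3639 ⇒ little 39 36

3936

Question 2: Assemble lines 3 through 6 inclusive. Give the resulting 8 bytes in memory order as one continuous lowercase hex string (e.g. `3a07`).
00ecb0d4a33040f6

line 3 (incr): pack op=0xe:4|rd=12:4|pad=0:8 = 0xec00; little→ 00 ec
line 4 (band): pack op=0xd:4|rd=4:4|rs=11:4|pad=0:4 = 0xd4b0; little→ b0 d4
line 5 (cpi): pack op=0x3:4|rd=0:4|imm=163:8 = 0x30a3; little→ a3 30
line 6 (ldr): pack op=0xf:4|rd=6:4|rs=4:4|pad=0:4 = 0xf640; little→ 40 f6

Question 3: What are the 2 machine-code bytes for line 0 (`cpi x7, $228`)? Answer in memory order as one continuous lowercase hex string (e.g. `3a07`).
0. cpi fields op=0x3:4|rd=7:4|imm=228:8 → word 37e4h → e4 37

e437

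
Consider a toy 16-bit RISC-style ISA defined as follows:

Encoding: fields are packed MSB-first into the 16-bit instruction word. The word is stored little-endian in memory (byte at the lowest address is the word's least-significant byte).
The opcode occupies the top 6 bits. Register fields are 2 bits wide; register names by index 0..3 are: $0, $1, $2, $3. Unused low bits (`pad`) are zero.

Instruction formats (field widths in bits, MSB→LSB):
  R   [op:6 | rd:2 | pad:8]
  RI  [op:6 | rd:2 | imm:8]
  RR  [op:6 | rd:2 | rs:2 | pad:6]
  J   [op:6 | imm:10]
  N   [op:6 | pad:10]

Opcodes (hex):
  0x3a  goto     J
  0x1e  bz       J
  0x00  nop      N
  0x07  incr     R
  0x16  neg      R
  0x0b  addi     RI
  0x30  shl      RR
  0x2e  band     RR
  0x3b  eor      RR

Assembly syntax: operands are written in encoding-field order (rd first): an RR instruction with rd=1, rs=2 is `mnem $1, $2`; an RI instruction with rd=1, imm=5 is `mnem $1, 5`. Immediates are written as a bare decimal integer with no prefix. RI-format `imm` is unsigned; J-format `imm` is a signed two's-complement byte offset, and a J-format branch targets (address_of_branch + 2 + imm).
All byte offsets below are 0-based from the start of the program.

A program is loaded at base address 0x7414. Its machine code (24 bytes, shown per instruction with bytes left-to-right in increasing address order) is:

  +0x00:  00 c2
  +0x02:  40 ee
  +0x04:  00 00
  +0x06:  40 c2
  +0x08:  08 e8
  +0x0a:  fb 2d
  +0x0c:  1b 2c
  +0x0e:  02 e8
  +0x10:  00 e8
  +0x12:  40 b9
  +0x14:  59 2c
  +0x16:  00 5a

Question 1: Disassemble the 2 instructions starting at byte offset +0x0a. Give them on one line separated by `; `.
addi $1, 251; addi $0, 27

+0x0a: fb 2d ⇒ word 0x2dfb (little)
  opcode bits[15:10]=0xb: addi/RI
  rd: (w>>8)&0x3=0x1 → $1
  imm: (w>>0)&0xff=0xfb → 251
+0x0c: 1b 2c ⇒ word 0x2c1b (little)
  opcode bits[15:10]=0xb: addi/RI
  rd: (w>>8)&0x3=0x0 → $0
  imm: (w>>0)&0xff=0x1b → 27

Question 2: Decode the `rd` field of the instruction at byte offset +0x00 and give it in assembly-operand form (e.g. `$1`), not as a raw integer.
@+00  little-endian(00 c2) = 0xc200
  op=0xc200>>10=0x30 ⇒ shl (RR)
  rd: (w>>8)&0x3=0x2 → $2
  rs: (w>>6)&0x3=0x0 → $0

$2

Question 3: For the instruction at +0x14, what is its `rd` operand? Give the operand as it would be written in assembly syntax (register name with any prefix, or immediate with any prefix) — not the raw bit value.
$0

@+14  little-endian(59 2c) = 0x2c59
  top 6b → 0xb → addi [RI]
  rd@[9:8]=0x0 ⇒ $0
  imm@[7:0]=0x59 ⇒ 89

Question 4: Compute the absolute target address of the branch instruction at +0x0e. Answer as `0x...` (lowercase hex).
0x7426

[0e] 02 e8 → 0xe802
  top 6b → 0x3a → goto [J]
  imm: (w>>0)&0x3ff=0x2 → 2
  target = base 0x7414 + off 0x0e + 2 + imm 2 = 0x7426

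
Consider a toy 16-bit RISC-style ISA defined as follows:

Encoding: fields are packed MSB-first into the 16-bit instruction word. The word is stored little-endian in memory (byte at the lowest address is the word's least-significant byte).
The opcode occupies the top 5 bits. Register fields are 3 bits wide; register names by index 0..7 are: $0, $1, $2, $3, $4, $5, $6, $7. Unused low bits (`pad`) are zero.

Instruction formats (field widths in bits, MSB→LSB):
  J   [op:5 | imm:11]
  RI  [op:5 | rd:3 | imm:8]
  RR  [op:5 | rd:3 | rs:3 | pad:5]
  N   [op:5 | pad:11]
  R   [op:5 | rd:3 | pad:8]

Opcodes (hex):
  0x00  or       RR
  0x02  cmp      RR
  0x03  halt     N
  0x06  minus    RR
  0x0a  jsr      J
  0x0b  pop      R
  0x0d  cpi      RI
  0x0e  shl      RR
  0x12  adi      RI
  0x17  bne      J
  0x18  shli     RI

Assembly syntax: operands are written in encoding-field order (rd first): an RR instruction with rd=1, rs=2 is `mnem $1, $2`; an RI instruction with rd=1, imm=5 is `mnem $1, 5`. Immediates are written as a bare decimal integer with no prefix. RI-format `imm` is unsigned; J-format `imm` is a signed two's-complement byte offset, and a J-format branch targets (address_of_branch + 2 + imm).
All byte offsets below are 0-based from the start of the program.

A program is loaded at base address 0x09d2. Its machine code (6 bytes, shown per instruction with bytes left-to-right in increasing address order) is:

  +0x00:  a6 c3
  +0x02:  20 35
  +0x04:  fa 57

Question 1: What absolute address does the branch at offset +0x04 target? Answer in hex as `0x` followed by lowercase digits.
0x09d2

+0x04: fa 57 ⇒ word 0x57fa (little)
  opcode bits[15:11]=0xa: jsr/J
  imm: (w>>0)&0x7ff=0x7fa (s11→-6) → -6
  target = base 0x09d2 + off 0x04 + 2 + imm -6 = 0x09d2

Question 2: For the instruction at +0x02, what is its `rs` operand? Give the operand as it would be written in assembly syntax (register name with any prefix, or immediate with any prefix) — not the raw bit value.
@+02  little-endian(20 35) = 0x3520
  opcode bits[15:11]=0x6: minus/RR
  [10:8] rd=5 = $5
  [7:5] rs=1 = $1

$1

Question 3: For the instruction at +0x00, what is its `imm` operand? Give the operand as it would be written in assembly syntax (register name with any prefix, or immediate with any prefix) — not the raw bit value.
166

off 0x00: read a6 c3 as little → 0xc3a6
  top 5b → 0x18 → shli [RI]
  rd: (w>>8)&0x7=0x3 → $3
  imm: (w>>0)&0xff=0xa6 → 166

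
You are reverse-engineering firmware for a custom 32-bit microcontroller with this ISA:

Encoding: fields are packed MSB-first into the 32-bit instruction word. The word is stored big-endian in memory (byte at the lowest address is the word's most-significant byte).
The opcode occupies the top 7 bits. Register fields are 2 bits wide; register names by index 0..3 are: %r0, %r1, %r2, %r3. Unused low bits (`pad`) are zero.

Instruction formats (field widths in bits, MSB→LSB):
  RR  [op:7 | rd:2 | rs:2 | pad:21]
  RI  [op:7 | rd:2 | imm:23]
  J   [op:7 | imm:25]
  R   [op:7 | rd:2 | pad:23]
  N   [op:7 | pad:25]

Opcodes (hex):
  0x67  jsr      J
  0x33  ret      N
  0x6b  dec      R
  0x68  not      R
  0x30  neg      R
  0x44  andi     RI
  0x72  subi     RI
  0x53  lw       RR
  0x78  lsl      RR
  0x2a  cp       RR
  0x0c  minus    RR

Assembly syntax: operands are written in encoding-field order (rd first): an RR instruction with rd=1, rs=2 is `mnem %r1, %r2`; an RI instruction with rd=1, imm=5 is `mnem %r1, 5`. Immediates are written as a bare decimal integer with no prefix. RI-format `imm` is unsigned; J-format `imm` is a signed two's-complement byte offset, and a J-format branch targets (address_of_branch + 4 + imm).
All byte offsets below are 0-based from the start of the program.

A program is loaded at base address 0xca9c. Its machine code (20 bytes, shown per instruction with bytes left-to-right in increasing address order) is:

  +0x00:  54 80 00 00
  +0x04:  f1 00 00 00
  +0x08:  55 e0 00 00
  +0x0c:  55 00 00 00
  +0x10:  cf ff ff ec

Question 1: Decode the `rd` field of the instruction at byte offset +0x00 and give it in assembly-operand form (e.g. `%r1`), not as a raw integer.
%r1

@+00  big-endian(54 80 00 00) = 0x54800000
  top 7b → 0x2a → cp [RR]
  rd@[24:23]=0x1 ⇒ %r1
  rs@[22:21]=0x0 ⇒ %r0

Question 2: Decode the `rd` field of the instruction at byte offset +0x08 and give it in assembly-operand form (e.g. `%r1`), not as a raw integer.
+0x08: 55 e0 00 00 ⇒ word 0x55e00000 (big)
  opcode bits[31:25]=0x2a: cp/RR
  rd@[24:23]=0x3 ⇒ %r3
  rs@[22:21]=0x3 ⇒ %r3

%r3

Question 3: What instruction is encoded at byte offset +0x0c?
+0x0c: 55 00 00 00 ⇒ word 0x55000000 (big)
  top 7b → 0x2a → cp [RR]
  rd: (w>>23)&0x3=0x2 → %r2
  rs: (w>>21)&0x3=0x0 → %r0

cp %r2, %r0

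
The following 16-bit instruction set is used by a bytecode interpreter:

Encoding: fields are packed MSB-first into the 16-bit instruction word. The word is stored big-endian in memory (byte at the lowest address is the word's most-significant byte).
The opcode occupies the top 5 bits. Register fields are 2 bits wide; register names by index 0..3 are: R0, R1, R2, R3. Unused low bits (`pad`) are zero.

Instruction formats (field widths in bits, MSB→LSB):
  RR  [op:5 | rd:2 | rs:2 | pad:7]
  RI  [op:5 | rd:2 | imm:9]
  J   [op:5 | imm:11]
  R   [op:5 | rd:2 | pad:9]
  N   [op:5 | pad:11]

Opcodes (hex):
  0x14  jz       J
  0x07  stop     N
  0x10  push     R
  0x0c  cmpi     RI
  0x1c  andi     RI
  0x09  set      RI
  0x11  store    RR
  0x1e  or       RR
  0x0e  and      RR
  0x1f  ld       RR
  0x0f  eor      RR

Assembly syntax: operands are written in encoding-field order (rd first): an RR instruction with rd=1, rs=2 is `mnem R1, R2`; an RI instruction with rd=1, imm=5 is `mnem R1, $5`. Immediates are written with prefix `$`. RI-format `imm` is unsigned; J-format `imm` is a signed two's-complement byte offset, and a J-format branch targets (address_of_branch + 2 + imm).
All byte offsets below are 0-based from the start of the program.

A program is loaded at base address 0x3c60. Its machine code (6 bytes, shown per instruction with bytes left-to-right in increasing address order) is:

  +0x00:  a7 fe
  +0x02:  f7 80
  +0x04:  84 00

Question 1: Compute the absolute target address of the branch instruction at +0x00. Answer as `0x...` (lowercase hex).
off 0x00: read a7 fe as big → 0xa7fe
  op=0xa7fe>>11=0x14 ⇒ jz (J)
  imm: (w>>0)&0x7ff=0x7fe (s11→-2) → $-2
  target = base 0x3c60 + off 0x00 + 2 + imm -2 = 0x3c60

0x3c60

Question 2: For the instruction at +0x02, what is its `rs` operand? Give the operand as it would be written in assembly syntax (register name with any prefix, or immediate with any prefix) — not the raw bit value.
R3

+0x02: f7 80 ⇒ word 0xf780 (big)
  opcode bits[15:11]=0x1e: or/RR
  rd@[10:9]=0x3 ⇒ R3
  rs@[8:7]=0x3 ⇒ R3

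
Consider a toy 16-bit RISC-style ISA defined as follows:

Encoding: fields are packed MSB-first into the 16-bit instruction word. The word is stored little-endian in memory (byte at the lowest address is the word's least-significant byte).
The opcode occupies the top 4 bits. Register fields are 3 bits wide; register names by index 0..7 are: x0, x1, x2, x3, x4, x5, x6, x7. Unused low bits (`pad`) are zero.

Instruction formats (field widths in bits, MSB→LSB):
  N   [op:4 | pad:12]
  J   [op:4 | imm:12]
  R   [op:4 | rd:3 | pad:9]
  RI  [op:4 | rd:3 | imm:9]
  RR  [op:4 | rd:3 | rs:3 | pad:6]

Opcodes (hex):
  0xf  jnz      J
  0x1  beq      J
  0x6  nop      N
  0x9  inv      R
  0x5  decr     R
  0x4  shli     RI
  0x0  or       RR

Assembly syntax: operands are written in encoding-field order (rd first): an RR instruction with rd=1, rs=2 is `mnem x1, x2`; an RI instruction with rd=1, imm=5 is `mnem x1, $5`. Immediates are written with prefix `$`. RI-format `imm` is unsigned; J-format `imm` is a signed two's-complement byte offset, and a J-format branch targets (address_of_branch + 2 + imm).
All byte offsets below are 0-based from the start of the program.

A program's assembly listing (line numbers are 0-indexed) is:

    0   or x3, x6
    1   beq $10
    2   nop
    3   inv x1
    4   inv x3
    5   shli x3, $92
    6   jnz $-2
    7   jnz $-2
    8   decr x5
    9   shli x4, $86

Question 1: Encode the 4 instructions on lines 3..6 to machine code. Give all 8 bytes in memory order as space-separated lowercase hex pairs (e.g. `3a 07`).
00 92 00 96 5c 46 fe ff

3. inv fields op=0x9:4|rd=1:3|pad=0:9 → word 9200h → 00 92
4. inv fields op=0x9:4|rd=3:3|pad=0:9 → word 9600h → 00 96
5. shli fields op=0x4:4|rd=3:3|imm=92:9 → word 465ch → 5c 46
6. jnz fields op=0xf:4|imm=-2:12 → word fffeh → fe ff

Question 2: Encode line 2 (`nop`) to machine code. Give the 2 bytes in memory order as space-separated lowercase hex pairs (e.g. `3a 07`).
00 60

line 2 (nop): pack op=0x6:4|pad=0:12 = 0x6000; little→ 00 60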